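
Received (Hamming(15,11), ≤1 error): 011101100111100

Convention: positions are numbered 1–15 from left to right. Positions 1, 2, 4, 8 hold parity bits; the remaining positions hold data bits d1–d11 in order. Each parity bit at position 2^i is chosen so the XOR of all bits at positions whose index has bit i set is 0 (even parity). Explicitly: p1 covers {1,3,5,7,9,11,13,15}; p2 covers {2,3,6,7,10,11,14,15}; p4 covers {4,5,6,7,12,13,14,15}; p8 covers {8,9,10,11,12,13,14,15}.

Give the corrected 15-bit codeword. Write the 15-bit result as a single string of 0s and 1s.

s1 (pos 1,3,5,7,9,11,13,15): 0⊕1⊕0⊕1⊕0⊕1⊕1⊕0 = 0
s2 (pos 2,3,6,7,10,11,14,15): 1⊕1⊕1⊕1⊕1⊕1⊕0⊕0 = 0
s4 (pos 4,5,6,7,12,13,14,15): 1⊕0⊕1⊕1⊕1⊕1⊕0⊕0 = 1
s8 (pos 8,9,10,11,12,13,14,15): 0⊕0⊕1⊕1⊕1⊕1⊕0⊕0 = 0
Syndrome s8…s1 = 0100 → error at position 4.
Flip position 4: 011101100111100 → 011001100111100

011001100111100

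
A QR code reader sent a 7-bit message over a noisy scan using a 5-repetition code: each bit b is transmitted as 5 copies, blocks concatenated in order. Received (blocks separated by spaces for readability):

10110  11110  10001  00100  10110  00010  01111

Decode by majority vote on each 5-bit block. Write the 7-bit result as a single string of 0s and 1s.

1100101

Block 1 (10110): 3 ones → 1
Block 2 (11110): 4 ones → 1
Block 3 (10001): 2 ones → 0
Block 4 (00100): 1 one → 0
Block 5 (10110): 3 ones → 1
Block 6 (00010): 1 one → 0
Block 7 (01111): 4 ones → 1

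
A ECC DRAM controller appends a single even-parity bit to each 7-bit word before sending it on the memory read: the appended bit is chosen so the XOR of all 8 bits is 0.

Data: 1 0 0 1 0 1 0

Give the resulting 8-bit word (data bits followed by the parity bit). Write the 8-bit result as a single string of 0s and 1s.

10010101

XOR of the 7 data bits: 1⊕0⊕0⊕1⊕0⊕1⊕0 = 1
Parity bit = 1 (so all 8 bits XOR to 0).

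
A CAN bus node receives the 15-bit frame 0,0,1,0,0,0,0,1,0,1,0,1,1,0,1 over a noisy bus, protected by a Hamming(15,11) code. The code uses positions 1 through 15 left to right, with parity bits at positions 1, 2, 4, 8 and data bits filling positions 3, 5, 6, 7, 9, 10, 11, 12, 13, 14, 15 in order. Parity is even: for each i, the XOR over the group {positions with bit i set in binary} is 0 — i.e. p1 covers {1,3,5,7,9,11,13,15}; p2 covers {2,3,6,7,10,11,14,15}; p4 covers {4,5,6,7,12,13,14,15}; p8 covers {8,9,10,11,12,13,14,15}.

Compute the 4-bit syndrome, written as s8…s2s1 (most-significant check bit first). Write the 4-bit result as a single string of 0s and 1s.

s1 (pos 1,3,5,7,9,11,13,15): 0⊕1⊕0⊕0⊕0⊕0⊕1⊕1 = 1
s2 (pos 2,3,6,7,10,11,14,15): 0⊕1⊕0⊕0⊕1⊕0⊕0⊕1 = 1
s4 (pos 4,5,6,7,12,13,14,15): 0⊕0⊕0⊕0⊕1⊕1⊕0⊕1 = 1
s8 (pos 8,9,10,11,12,13,14,15): 1⊕0⊕1⊕0⊕1⊕1⊕0⊕1 = 1
Syndrome s8…s1 = 1111 → error at position 15.

1111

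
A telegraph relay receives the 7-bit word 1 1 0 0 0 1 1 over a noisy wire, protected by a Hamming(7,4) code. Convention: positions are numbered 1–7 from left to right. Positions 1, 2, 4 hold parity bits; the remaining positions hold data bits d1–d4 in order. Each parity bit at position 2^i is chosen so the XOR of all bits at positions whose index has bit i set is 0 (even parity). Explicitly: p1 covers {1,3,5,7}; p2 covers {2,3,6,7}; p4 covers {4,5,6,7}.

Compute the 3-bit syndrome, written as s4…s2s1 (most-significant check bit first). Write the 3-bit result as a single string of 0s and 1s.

s1 (pos 1,3,5,7): 1⊕0⊕0⊕1 = 0
s2 (pos 2,3,6,7): 1⊕0⊕1⊕1 = 1
s4 (pos 4,5,6,7): 0⊕0⊕1⊕1 = 0
Syndrome s4…s1 = 010 → error at position 2.

010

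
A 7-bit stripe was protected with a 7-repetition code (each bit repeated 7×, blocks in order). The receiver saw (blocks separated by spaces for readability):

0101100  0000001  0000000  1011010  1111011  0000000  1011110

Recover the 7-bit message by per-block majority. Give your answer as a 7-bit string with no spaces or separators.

0001101

Block 1 (0101100): 3 ones → 0
Block 2 (0000001): 1 one → 0
Block 3 (0000000): 0 ones → 0
Block 4 (1011010): 4 ones → 1
Block 5 (1111011): 6 ones → 1
Block 6 (0000000): 0 ones → 0
Block 7 (1011110): 5 ones → 1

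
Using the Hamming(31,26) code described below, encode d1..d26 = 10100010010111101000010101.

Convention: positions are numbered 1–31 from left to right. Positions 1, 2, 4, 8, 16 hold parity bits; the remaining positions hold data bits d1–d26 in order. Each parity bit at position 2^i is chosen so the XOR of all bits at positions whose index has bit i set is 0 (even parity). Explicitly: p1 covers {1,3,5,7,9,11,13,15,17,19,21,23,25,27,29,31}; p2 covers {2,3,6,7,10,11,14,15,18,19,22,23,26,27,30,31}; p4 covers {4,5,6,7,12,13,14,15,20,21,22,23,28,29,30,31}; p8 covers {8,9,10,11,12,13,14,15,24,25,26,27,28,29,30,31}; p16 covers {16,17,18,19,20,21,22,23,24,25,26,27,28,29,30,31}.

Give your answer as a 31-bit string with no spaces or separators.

Place data at non-parity positions: p1 p2 1 p4 0 1 0 p8 0 0 1 0 0 1 0 p16 1 1 1 1 0 1 0 0 0 0 1 0 1 0 1
p1 (pos 1,3,5,7,9,11,13,15,17,19,21,23,25,27,29,31): XOR of data positions = 1⊕0⊕0⊕0⊕1⊕0⊕0⊕1⊕1⊕0⊕0⊕0⊕1⊕1⊕1 = 1
p2 (pos 2,3,6,7,10,11,14,15,18,19,22,23,26,27,30,31): XOR of data positions = 1⊕1⊕0⊕0⊕1⊕1⊕0⊕1⊕1⊕1⊕0⊕0⊕1⊕0⊕1 = 1
p4 (pos 4,5,6,7,12,13,14,15,20,21,22,23,28,29,30,31): XOR of data positions = 0⊕1⊕0⊕0⊕0⊕1⊕0⊕1⊕0⊕1⊕0⊕0⊕1⊕0⊕1 = 0
p8 (pos 8,9,10,11,12,13,14,15,24,25,26,27,28,29,30,31): XOR of data positions = 0⊕0⊕1⊕0⊕0⊕1⊕0⊕0⊕0⊕0⊕1⊕0⊕1⊕0⊕1 = 1
p16 (pos 16,17,18,19,20,21,22,23,24,25,26,27,28,29,30,31): XOR of data positions = 1⊕1⊕1⊕1⊕0⊕1⊕0⊕0⊕0⊕0⊕1⊕0⊕1⊕0⊕1 = 0
Codeword: 1110010100100100111101000010101

1110010100100100111101000010101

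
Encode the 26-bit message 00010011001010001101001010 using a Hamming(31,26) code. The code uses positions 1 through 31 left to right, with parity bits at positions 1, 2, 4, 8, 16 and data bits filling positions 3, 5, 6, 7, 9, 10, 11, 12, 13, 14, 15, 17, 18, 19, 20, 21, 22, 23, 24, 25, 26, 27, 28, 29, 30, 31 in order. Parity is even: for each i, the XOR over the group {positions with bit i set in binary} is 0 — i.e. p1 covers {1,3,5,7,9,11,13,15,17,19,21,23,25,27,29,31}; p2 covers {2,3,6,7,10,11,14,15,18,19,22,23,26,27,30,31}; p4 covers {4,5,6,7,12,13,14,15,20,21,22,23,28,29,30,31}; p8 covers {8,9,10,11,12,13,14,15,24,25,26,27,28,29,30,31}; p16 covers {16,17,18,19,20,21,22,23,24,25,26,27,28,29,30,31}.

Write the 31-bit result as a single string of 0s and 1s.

1101001000110010010001101001010

Place data at non-parity positions: p1 p2 0 p4 0 0 1 p8 0 0 1 1 0 0 1 p16 0 1 0 0 0 1 1 0 1 0 0 1 0 1 0
p1 (pos 1,3,5,7,9,11,13,15,17,19,21,23,25,27,29,31): XOR of data positions = 0⊕0⊕1⊕0⊕1⊕0⊕1⊕0⊕0⊕0⊕1⊕1⊕0⊕0⊕0 = 1
p2 (pos 2,3,6,7,10,11,14,15,18,19,22,23,26,27,30,31): XOR of data positions = 0⊕0⊕1⊕0⊕1⊕0⊕1⊕1⊕0⊕1⊕1⊕0⊕0⊕1⊕0 = 1
p4 (pos 4,5,6,7,12,13,14,15,20,21,22,23,28,29,30,31): XOR of data positions = 0⊕0⊕1⊕1⊕0⊕0⊕1⊕0⊕0⊕1⊕1⊕1⊕0⊕1⊕0 = 1
p8 (pos 8,9,10,11,12,13,14,15,24,25,26,27,28,29,30,31): XOR of data positions = 0⊕0⊕1⊕1⊕0⊕0⊕1⊕0⊕1⊕0⊕0⊕1⊕0⊕1⊕0 = 0
p16 (pos 16,17,18,19,20,21,22,23,24,25,26,27,28,29,30,31): XOR of data positions = 0⊕1⊕0⊕0⊕0⊕1⊕1⊕0⊕1⊕0⊕0⊕1⊕0⊕1⊕0 = 0
Codeword: 1101001000110010010001101001010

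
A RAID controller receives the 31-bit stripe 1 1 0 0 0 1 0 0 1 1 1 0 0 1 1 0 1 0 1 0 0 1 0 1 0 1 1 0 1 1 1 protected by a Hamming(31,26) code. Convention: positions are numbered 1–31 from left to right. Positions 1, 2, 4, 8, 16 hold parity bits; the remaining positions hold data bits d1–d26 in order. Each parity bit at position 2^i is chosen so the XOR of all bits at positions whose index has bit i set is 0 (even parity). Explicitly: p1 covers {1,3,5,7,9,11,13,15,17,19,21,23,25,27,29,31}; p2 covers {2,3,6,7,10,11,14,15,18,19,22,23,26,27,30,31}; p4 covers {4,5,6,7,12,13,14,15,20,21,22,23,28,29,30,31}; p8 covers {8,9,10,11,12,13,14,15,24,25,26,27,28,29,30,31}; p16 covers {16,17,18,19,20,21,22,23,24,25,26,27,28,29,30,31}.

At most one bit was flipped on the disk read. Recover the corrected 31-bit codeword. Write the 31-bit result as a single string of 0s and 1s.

1100010011100110101001010110011

s1 (pos 1,3,5,7,9,11,13,15,17,19,21,23,25,27,29,31): 1⊕0⊕0⊕0⊕1⊕1⊕0⊕1⊕1⊕1⊕0⊕0⊕0⊕1⊕1⊕1 = 1
s2 (pos 2,3,6,7,10,11,14,15,18,19,22,23,26,27,30,31): 1⊕0⊕1⊕0⊕1⊕1⊕1⊕1⊕0⊕1⊕1⊕0⊕1⊕1⊕1⊕1 = 0
s4 (pos 4,5,6,7,12,13,14,15,20,21,22,23,28,29,30,31): 0⊕0⊕1⊕0⊕0⊕0⊕1⊕1⊕0⊕0⊕1⊕0⊕0⊕1⊕1⊕1 = 1
s8 (pos 8,9,10,11,12,13,14,15,24,25,26,27,28,29,30,31): 0⊕1⊕1⊕1⊕0⊕0⊕1⊕1⊕1⊕0⊕1⊕1⊕0⊕1⊕1⊕1 = 1
s16 (pos 16,17,18,19,20,21,22,23,24,25,26,27,28,29,30,31): 0⊕1⊕0⊕1⊕0⊕0⊕1⊕0⊕1⊕0⊕1⊕1⊕0⊕1⊕1⊕1 = 1
Syndrome s16…s1 = 11101 → error at position 29.
Flip position 29: 1100010011100110101001010110111 → 1100010011100110101001010110011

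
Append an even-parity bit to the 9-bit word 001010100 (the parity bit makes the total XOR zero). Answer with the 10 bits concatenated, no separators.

0010101001

XOR of the 9 data bits: 0⊕0⊕1⊕0⊕1⊕0⊕1⊕0⊕0 = 1
Parity bit = 1 (so all 10 bits XOR to 0).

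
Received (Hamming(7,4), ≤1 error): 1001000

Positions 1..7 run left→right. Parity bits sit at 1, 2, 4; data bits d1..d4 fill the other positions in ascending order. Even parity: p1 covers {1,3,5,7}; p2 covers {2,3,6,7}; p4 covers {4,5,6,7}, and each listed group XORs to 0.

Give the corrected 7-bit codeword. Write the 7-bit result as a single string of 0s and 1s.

s1 (pos 1,3,5,7): 1⊕0⊕0⊕0 = 1
s2 (pos 2,3,6,7): 0⊕0⊕0⊕0 = 0
s4 (pos 4,5,6,7): 1⊕0⊕0⊕0 = 1
Syndrome s4…s1 = 101 → error at position 5.
Flip position 5: 1001000 → 1001100

1001100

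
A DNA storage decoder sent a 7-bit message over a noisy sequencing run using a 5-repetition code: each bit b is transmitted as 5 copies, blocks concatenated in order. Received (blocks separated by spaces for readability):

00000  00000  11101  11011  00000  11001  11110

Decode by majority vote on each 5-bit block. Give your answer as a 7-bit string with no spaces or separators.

Block 1 (00000): 0 ones → 0
Block 2 (00000): 0 ones → 0
Block 3 (11101): 4 ones → 1
Block 4 (11011): 4 ones → 1
Block 5 (00000): 0 ones → 0
Block 6 (11001): 3 ones → 1
Block 7 (11110): 4 ones → 1

0011011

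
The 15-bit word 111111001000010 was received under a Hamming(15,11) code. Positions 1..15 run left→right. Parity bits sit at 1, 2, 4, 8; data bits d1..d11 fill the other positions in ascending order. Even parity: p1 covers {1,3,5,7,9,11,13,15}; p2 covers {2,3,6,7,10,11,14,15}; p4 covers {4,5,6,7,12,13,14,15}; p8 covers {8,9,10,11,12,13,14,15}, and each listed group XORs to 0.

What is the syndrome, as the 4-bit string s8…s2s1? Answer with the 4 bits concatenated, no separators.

0000

s1 (pos 1,3,5,7,9,11,13,15): 1⊕1⊕1⊕0⊕1⊕0⊕0⊕0 = 0
s2 (pos 2,3,6,7,10,11,14,15): 1⊕1⊕1⊕0⊕0⊕0⊕1⊕0 = 0
s4 (pos 4,5,6,7,12,13,14,15): 1⊕1⊕1⊕0⊕0⊕0⊕1⊕0 = 0
s8 (pos 8,9,10,11,12,13,14,15): 0⊕1⊕0⊕0⊕0⊕0⊕1⊕0 = 0
Syndrome s8…s1 = 0000 → no error.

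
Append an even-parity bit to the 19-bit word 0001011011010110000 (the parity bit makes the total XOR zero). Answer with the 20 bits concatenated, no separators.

XOR of the 19 data bits: 0⊕0⊕0⊕1⊕0⊕1⊕1⊕0⊕1⊕1⊕0⊕1⊕0⊕1⊕1⊕0⊕0⊕0⊕0 = 0
Parity bit = 0 (so all 20 bits XOR to 0).

00010110110101100000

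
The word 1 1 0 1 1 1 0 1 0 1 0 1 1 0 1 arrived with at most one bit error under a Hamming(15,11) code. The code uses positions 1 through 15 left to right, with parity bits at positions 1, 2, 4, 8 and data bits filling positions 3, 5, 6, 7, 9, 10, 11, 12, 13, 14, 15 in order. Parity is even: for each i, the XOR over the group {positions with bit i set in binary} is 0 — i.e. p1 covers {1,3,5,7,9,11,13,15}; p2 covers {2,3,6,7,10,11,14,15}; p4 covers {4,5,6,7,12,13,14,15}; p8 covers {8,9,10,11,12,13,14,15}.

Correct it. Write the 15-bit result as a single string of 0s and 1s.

s1 (pos 1,3,5,7,9,11,13,15): 1⊕0⊕1⊕0⊕0⊕0⊕1⊕1 = 0
s2 (pos 2,3,6,7,10,11,14,15): 1⊕0⊕1⊕0⊕1⊕0⊕0⊕1 = 0
s4 (pos 4,5,6,7,12,13,14,15): 1⊕1⊕1⊕0⊕1⊕1⊕0⊕1 = 0
s8 (pos 8,9,10,11,12,13,14,15): 1⊕0⊕1⊕0⊕1⊕1⊕0⊕1 = 1
Syndrome s8…s1 = 1000 → error at position 8.
Flip position 8: 110111010101101 → 110111000101101

110111000101101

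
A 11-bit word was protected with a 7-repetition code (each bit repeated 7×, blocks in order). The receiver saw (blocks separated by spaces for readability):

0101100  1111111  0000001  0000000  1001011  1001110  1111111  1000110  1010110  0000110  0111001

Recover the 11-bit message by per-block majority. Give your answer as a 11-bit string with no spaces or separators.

01001110101

Block 1 (0101100): 3 ones → 0
Block 2 (1111111): 7 ones → 1
Block 3 (0000001): 1 one → 0
Block 4 (0000000): 0 ones → 0
Block 5 (1001011): 4 ones → 1
Block 6 (1001110): 4 ones → 1
Block 7 (1111111): 7 ones → 1
Block 8 (1000110): 3 ones → 0
Block 9 (1010110): 4 ones → 1
Block 10 (0000110): 2 ones → 0
Block 11 (0111001): 4 ones → 1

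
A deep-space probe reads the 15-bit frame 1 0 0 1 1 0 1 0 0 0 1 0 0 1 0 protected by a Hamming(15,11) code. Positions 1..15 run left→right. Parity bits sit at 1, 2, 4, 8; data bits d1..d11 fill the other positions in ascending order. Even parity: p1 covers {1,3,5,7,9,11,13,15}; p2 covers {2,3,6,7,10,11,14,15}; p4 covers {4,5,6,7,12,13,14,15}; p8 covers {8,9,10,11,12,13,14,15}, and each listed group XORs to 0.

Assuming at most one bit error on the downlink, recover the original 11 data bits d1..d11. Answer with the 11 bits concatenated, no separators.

s1 (pos 1,3,5,7,9,11,13,15): 1⊕0⊕1⊕1⊕0⊕1⊕0⊕0 = 0
s2 (pos 2,3,6,7,10,11,14,15): 0⊕0⊕0⊕1⊕0⊕1⊕1⊕0 = 1
s4 (pos 4,5,6,7,12,13,14,15): 1⊕1⊕0⊕1⊕0⊕0⊕1⊕0 = 0
s8 (pos 8,9,10,11,12,13,14,15): 0⊕0⊕0⊕1⊕0⊕0⊕1⊕0 = 0
Syndrome s8…s1 = 0010 → error at position 2.
Flip position 2: 100110100010010 → 110110100010010
Read data bits from positions 3,5,6,7,9,10,11,12,13,14,15: 01010010010

01010010010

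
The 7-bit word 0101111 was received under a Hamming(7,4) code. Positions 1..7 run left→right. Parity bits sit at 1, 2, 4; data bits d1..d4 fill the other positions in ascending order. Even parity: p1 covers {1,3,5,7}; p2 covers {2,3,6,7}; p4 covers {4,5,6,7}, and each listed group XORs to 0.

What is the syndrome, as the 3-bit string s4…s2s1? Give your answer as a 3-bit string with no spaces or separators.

010

s1 (pos 1,3,5,7): 0⊕0⊕1⊕1 = 0
s2 (pos 2,3,6,7): 1⊕0⊕1⊕1 = 1
s4 (pos 4,5,6,7): 1⊕1⊕1⊕1 = 0
Syndrome s4…s1 = 010 → error at position 2.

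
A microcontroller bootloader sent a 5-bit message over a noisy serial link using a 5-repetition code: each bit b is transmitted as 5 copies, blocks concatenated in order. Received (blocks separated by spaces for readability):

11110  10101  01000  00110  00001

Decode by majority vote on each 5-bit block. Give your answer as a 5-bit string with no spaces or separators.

Block 1 (11110): 4 ones → 1
Block 2 (10101): 3 ones → 1
Block 3 (01000): 1 one → 0
Block 4 (00110): 2 ones → 0
Block 5 (00001): 1 one → 0

11000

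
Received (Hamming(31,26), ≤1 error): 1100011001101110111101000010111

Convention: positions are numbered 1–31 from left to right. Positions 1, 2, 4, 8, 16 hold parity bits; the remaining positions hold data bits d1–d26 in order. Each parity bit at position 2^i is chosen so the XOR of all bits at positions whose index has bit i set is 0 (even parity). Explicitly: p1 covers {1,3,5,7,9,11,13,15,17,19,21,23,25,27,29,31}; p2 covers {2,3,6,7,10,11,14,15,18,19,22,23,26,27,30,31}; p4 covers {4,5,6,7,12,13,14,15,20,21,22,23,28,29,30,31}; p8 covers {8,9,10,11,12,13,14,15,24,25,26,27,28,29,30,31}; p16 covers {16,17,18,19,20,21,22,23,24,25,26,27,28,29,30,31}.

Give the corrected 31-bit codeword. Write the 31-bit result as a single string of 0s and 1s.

s1 (pos 1,3,5,7,9,11,13,15,17,19,21,23,25,27,29,31): 1⊕0⊕0⊕1⊕0⊕1⊕1⊕1⊕1⊕1⊕0⊕0⊕0⊕1⊕1⊕1 = 0
s2 (pos 2,3,6,7,10,11,14,15,18,19,22,23,26,27,30,31): 1⊕0⊕1⊕1⊕1⊕1⊕1⊕1⊕1⊕1⊕1⊕0⊕0⊕1⊕1⊕1 = 1
s4 (pos 4,5,6,7,12,13,14,15,20,21,22,23,28,29,30,31): 0⊕0⊕1⊕1⊕0⊕1⊕1⊕1⊕1⊕0⊕1⊕0⊕0⊕1⊕1⊕1 = 0
s8 (pos 8,9,10,11,12,13,14,15,24,25,26,27,28,29,30,31): 0⊕0⊕1⊕1⊕0⊕1⊕1⊕1⊕0⊕0⊕0⊕1⊕0⊕1⊕1⊕1 = 1
s16 (pos 16,17,18,19,20,21,22,23,24,25,26,27,28,29,30,31): 0⊕1⊕1⊕1⊕1⊕0⊕1⊕0⊕0⊕0⊕0⊕1⊕0⊕1⊕1⊕1 = 1
Syndrome s16…s1 = 11010 → error at position 26.
Flip position 26: 1100011001101110111101000010111 → 1100011001101110111101000110111

1100011001101110111101000110111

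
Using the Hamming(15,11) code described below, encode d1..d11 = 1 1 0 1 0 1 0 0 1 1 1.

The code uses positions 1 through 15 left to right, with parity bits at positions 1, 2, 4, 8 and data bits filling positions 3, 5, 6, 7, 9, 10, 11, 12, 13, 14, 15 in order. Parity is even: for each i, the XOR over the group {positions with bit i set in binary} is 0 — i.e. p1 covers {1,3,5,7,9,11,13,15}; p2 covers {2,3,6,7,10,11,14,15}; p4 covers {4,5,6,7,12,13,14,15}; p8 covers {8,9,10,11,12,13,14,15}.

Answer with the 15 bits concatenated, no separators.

111110100100111

Place data at non-parity positions: p1 p2 1 p4 1 0 1 p8 0 1 0 0 1 1 1
p1 (pos 1,3,5,7,9,11,13,15): XOR of data positions = 1⊕1⊕1⊕0⊕0⊕1⊕1 = 1
p2 (pos 2,3,6,7,10,11,14,15): XOR of data positions = 1⊕0⊕1⊕1⊕0⊕1⊕1 = 1
p4 (pos 4,5,6,7,12,13,14,15): XOR of data positions = 1⊕0⊕1⊕0⊕1⊕1⊕1 = 1
p8 (pos 8,9,10,11,12,13,14,15): XOR of data positions = 0⊕1⊕0⊕0⊕1⊕1⊕1 = 0
Codeword: 111110100100111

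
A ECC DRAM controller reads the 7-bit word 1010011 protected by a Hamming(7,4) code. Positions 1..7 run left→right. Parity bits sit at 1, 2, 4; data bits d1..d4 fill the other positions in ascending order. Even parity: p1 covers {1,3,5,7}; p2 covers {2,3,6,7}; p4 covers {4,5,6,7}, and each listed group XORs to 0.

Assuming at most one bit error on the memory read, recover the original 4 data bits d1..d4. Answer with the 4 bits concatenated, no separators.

0011

s1 (pos 1,3,5,7): 1⊕1⊕0⊕1 = 1
s2 (pos 2,3,6,7): 0⊕1⊕1⊕1 = 1
s4 (pos 4,5,6,7): 0⊕0⊕1⊕1 = 0
Syndrome s4…s1 = 011 → error at position 3.
Flip position 3: 1010011 → 1000011
Read data bits from positions 3,5,6,7: 0011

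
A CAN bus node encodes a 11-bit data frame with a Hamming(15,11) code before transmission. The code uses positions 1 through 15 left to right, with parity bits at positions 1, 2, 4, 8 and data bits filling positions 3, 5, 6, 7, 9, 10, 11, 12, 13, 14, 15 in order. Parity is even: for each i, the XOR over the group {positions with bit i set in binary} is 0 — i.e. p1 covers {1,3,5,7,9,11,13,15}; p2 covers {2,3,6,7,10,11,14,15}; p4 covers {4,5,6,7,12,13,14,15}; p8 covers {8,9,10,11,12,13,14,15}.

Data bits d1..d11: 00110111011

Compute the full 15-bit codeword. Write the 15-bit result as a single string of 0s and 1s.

Place data at non-parity positions: p1 p2 0 p4 0 1 1 p8 0 1 1 1 0 1 1
p1 (pos 1,3,5,7,9,11,13,15): XOR of data positions = 0⊕0⊕1⊕0⊕1⊕0⊕1 = 1
p2 (pos 2,3,6,7,10,11,14,15): XOR of data positions = 0⊕1⊕1⊕1⊕1⊕1⊕1 = 0
p4 (pos 4,5,6,7,12,13,14,15): XOR of data positions = 0⊕1⊕1⊕1⊕0⊕1⊕1 = 1
p8 (pos 8,9,10,11,12,13,14,15): XOR of data positions = 0⊕1⊕1⊕1⊕0⊕1⊕1 = 1
Codeword: 100101110111011

100101110111011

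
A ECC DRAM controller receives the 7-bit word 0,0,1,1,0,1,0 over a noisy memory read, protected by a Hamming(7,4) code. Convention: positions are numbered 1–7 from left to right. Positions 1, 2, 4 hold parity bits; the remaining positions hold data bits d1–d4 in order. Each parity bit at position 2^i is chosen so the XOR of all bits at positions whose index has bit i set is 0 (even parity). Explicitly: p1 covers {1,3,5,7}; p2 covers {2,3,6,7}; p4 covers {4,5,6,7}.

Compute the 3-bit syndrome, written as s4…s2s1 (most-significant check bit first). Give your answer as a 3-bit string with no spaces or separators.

s1 (pos 1,3,5,7): 0⊕1⊕0⊕0 = 1
s2 (pos 2,3,6,7): 0⊕1⊕1⊕0 = 0
s4 (pos 4,5,6,7): 1⊕0⊕1⊕0 = 0
Syndrome s4…s1 = 001 → error at position 1.

001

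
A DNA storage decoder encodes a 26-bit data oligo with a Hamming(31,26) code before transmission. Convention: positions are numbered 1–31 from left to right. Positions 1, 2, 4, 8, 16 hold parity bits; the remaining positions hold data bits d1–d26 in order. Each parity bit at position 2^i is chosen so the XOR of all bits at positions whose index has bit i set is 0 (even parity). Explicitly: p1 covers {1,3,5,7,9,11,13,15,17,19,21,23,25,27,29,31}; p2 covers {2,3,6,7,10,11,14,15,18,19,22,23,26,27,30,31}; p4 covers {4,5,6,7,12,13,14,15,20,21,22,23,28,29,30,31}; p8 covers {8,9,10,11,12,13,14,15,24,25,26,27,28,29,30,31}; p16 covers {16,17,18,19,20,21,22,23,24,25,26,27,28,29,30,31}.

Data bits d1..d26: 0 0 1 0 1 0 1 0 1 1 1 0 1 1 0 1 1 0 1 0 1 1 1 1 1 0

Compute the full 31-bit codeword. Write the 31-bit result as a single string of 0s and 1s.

Place data at non-parity positions: p1 p2 0 p4 0 1 0 p8 1 0 1 0 1 1 1 p16 0 1 1 0 1 1 0 1 0 1 1 1 1 1 0
p1 (pos 1,3,5,7,9,11,13,15,17,19,21,23,25,27,29,31): XOR of data positions = 0⊕0⊕0⊕1⊕1⊕1⊕1⊕0⊕1⊕1⊕0⊕0⊕1⊕1⊕0 = 0
p2 (pos 2,3,6,7,10,11,14,15,18,19,22,23,26,27,30,31): XOR of data positions = 0⊕1⊕0⊕0⊕1⊕1⊕1⊕1⊕1⊕1⊕0⊕1⊕1⊕1⊕0 = 0
p4 (pos 4,5,6,7,12,13,14,15,20,21,22,23,28,29,30,31): XOR of data positions = 0⊕1⊕0⊕0⊕1⊕1⊕1⊕0⊕1⊕1⊕0⊕1⊕1⊕1⊕0 = 1
p8 (pos 8,9,10,11,12,13,14,15,24,25,26,27,28,29,30,31): XOR of data positions = 1⊕0⊕1⊕0⊕1⊕1⊕1⊕1⊕0⊕1⊕1⊕1⊕1⊕1⊕0 = 1
p16 (pos 16,17,18,19,20,21,22,23,24,25,26,27,28,29,30,31): XOR of data positions = 0⊕1⊕1⊕0⊕1⊕1⊕0⊕1⊕0⊕1⊕1⊕1⊕1⊕1⊕0 = 0
Codeword: 0001010110101110011011010111110

0001010110101110011011010111110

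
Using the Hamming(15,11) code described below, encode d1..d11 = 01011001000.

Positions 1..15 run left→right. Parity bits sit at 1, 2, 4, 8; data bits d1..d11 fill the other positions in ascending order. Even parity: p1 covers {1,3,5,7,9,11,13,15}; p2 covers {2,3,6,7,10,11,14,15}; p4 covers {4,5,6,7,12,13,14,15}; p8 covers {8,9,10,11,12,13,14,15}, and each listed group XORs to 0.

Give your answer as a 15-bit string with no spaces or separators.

110110101001000

Place data at non-parity positions: p1 p2 0 p4 1 0 1 p8 1 0 0 1 0 0 0
p1 (pos 1,3,5,7,9,11,13,15): XOR of data positions = 0⊕1⊕1⊕1⊕0⊕0⊕0 = 1
p2 (pos 2,3,6,7,10,11,14,15): XOR of data positions = 0⊕0⊕1⊕0⊕0⊕0⊕0 = 1
p4 (pos 4,5,6,7,12,13,14,15): XOR of data positions = 1⊕0⊕1⊕1⊕0⊕0⊕0 = 1
p8 (pos 8,9,10,11,12,13,14,15): XOR of data positions = 1⊕0⊕0⊕1⊕0⊕0⊕0 = 0
Codeword: 110110101001000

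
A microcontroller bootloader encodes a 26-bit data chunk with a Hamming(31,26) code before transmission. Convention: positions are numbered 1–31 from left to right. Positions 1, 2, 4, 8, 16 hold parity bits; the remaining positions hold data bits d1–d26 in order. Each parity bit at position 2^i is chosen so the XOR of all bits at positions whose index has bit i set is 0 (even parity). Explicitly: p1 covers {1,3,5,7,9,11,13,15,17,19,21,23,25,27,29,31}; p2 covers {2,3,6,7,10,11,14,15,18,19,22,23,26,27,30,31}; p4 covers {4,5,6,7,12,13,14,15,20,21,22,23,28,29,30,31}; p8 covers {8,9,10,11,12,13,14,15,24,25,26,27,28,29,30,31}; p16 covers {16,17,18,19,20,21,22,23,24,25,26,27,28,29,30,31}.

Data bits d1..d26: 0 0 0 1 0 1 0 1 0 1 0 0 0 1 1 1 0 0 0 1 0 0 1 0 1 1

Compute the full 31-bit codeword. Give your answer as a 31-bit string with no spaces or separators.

Place data at non-parity positions: p1 p2 0 p4 0 0 1 p8 0 1 0 1 0 1 0 p16 0 0 1 1 1 0 0 0 1 0 0 1 0 1 1
p1 (pos 1,3,5,7,9,11,13,15,17,19,21,23,25,27,29,31): XOR of data positions = 0⊕0⊕1⊕0⊕0⊕0⊕0⊕0⊕1⊕1⊕0⊕1⊕0⊕0⊕1 = 1
p2 (pos 2,3,6,7,10,11,14,15,18,19,22,23,26,27,30,31): XOR of data positions = 0⊕0⊕1⊕1⊕0⊕1⊕0⊕0⊕1⊕0⊕0⊕0⊕0⊕1⊕1 = 0
p4 (pos 4,5,6,7,12,13,14,15,20,21,22,23,28,29,30,31): XOR of data positions = 0⊕0⊕1⊕1⊕0⊕1⊕0⊕1⊕1⊕0⊕0⊕1⊕0⊕1⊕1 = 0
p8 (pos 8,9,10,11,12,13,14,15,24,25,26,27,28,29,30,31): XOR of data positions = 0⊕1⊕0⊕1⊕0⊕1⊕0⊕0⊕1⊕0⊕0⊕1⊕0⊕1⊕1 = 1
p16 (pos 16,17,18,19,20,21,22,23,24,25,26,27,28,29,30,31): XOR of data positions = 0⊕0⊕1⊕1⊕1⊕0⊕0⊕0⊕1⊕0⊕0⊕1⊕0⊕1⊕1 = 1
Codeword: 1000001101010101001110001001011

1000001101010101001110001001011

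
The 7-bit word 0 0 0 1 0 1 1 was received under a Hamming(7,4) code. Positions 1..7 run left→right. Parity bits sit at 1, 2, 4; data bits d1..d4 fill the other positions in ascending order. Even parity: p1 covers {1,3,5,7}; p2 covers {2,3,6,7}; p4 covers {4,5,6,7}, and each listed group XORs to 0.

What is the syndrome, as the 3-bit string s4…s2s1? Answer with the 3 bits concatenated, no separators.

s1 (pos 1,3,5,7): 0⊕0⊕0⊕1 = 1
s2 (pos 2,3,6,7): 0⊕0⊕1⊕1 = 0
s4 (pos 4,5,6,7): 1⊕0⊕1⊕1 = 1
Syndrome s4…s1 = 101 → error at position 5.

101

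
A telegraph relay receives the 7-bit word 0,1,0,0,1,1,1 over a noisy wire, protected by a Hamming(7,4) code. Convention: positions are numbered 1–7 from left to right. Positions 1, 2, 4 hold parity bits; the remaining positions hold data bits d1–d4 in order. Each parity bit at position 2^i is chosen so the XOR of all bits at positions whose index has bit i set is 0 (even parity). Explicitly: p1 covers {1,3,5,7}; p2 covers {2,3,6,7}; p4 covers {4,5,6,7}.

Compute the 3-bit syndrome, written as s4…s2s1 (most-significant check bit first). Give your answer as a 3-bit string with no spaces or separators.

110

s1 (pos 1,3,5,7): 0⊕0⊕1⊕1 = 0
s2 (pos 2,3,6,7): 1⊕0⊕1⊕1 = 1
s4 (pos 4,5,6,7): 0⊕1⊕1⊕1 = 1
Syndrome s4…s1 = 110 → error at position 6.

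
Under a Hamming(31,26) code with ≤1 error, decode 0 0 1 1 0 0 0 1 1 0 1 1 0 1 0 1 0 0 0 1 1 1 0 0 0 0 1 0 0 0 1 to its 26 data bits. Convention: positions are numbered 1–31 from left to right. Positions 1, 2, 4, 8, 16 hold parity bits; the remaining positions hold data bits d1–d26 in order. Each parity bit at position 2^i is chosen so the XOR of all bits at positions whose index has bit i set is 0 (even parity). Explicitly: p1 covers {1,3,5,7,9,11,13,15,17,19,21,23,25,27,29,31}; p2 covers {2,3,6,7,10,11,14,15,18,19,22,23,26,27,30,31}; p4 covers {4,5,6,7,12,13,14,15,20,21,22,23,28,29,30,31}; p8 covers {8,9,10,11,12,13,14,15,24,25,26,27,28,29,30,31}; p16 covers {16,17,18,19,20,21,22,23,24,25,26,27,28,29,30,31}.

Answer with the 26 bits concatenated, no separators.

10001010010000111000010001

s1 (pos 1,3,5,7,9,11,13,15,17,19,21,23,25,27,29,31): 0⊕1⊕0⊕0⊕1⊕1⊕0⊕0⊕0⊕0⊕1⊕0⊕0⊕1⊕0⊕1 = 0
s2 (pos 2,3,6,7,10,11,14,15,18,19,22,23,26,27,30,31): 0⊕1⊕0⊕0⊕0⊕1⊕1⊕0⊕0⊕0⊕1⊕0⊕0⊕1⊕0⊕1 = 0
s4 (pos 4,5,6,7,12,13,14,15,20,21,22,23,28,29,30,31): 1⊕0⊕0⊕0⊕1⊕0⊕1⊕0⊕1⊕1⊕1⊕0⊕0⊕0⊕0⊕1 = 1
s8 (pos 8,9,10,11,12,13,14,15,24,25,26,27,28,29,30,31): 1⊕1⊕0⊕1⊕1⊕0⊕1⊕0⊕0⊕0⊕0⊕1⊕0⊕0⊕0⊕1 = 1
s16 (pos 16,17,18,19,20,21,22,23,24,25,26,27,28,29,30,31): 1⊕0⊕0⊕0⊕1⊕1⊕1⊕0⊕0⊕0⊕0⊕1⊕0⊕0⊕0⊕1 = 0
Syndrome s16…s1 = 01100 → error at position 12.
Flip position 12: 0011000110110101000111000010001 → 0011000110100101000111000010001
Read data bits from positions 3,5,6,7,9,10,11,12,13,14,15,17,18,19,20,21,22,23,24,25,26,27,28,29,30,31: 10001010010000111000010001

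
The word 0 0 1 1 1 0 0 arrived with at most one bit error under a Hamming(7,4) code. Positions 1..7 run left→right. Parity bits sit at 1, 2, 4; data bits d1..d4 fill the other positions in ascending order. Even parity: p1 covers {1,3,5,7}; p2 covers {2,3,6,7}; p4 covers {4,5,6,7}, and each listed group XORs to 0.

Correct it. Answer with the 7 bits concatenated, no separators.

0111100

s1 (pos 1,3,5,7): 0⊕1⊕1⊕0 = 0
s2 (pos 2,3,6,7): 0⊕1⊕0⊕0 = 1
s4 (pos 4,5,6,7): 1⊕1⊕0⊕0 = 0
Syndrome s4…s1 = 010 → error at position 2.
Flip position 2: 0011100 → 0111100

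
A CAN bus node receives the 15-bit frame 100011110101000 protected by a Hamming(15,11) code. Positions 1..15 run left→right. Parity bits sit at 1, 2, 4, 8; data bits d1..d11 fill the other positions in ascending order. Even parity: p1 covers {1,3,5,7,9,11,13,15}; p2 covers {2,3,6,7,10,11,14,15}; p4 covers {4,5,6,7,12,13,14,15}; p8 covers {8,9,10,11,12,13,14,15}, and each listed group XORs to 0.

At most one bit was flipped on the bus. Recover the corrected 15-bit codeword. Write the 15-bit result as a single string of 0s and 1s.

100011110111000

s1 (pos 1,3,5,7,9,11,13,15): 1⊕0⊕1⊕1⊕0⊕0⊕0⊕0 = 1
s2 (pos 2,3,6,7,10,11,14,15): 0⊕0⊕1⊕1⊕1⊕0⊕0⊕0 = 1
s4 (pos 4,5,6,7,12,13,14,15): 0⊕1⊕1⊕1⊕1⊕0⊕0⊕0 = 0
s8 (pos 8,9,10,11,12,13,14,15): 1⊕0⊕1⊕0⊕1⊕0⊕0⊕0 = 1
Syndrome s8…s1 = 1011 → error at position 11.
Flip position 11: 100011110101000 → 100011110111000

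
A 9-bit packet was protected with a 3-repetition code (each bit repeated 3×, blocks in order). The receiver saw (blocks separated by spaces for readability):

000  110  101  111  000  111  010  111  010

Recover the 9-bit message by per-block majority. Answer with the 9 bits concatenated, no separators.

011101010

Block 1 (000): 0 ones → 0
Block 2 (110): 2 ones → 1
Block 3 (101): 2 ones → 1
Block 4 (111): 3 ones → 1
Block 5 (000): 0 ones → 0
Block 6 (111): 3 ones → 1
Block 7 (010): 1 one → 0
Block 8 (111): 3 ones → 1
Block 9 (010): 1 one → 0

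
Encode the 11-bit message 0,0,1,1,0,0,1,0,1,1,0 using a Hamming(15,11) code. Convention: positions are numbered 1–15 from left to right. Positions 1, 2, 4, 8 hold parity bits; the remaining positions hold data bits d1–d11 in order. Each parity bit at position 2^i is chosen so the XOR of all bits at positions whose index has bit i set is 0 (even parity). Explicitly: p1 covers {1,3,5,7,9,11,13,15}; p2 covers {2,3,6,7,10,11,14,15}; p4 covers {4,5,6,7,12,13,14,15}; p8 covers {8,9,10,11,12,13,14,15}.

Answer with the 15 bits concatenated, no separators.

100001110010110

Place data at non-parity positions: p1 p2 0 p4 0 1 1 p8 0 0 1 0 1 1 0
p1 (pos 1,3,5,7,9,11,13,15): XOR of data positions = 0⊕0⊕1⊕0⊕1⊕1⊕0 = 1
p2 (pos 2,3,6,7,10,11,14,15): XOR of data positions = 0⊕1⊕1⊕0⊕1⊕1⊕0 = 0
p4 (pos 4,5,6,7,12,13,14,15): XOR of data positions = 0⊕1⊕1⊕0⊕1⊕1⊕0 = 0
p8 (pos 8,9,10,11,12,13,14,15): XOR of data positions = 0⊕0⊕1⊕0⊕1⊕1⊕0 = 1
Codeword: 100001110010110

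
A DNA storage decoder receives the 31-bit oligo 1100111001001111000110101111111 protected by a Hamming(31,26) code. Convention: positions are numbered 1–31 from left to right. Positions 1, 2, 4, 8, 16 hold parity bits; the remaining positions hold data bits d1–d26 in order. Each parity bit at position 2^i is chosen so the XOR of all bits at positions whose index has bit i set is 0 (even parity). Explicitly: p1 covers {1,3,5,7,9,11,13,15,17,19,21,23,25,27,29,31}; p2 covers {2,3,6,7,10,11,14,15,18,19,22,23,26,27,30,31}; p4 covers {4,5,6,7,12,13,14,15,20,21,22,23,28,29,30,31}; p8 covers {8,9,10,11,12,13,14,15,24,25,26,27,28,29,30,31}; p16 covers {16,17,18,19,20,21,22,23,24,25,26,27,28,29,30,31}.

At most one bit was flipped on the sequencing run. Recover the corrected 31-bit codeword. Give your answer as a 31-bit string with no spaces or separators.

s1 (pos 1,3,5,7,9,11,13,15,17,19,21,23,25,27,29,31): 1⊕0⊕1⊕1⊕0⊕0⊕1⊕1⊕0⊕0⊕1⊕1⊕1⊕1⊕1⊕1 = 1
s2 (pos 2,3,6,7,10,11,14,15,18,19,22,23,26,27,30,31): 1⊕0⊕1⊕1⊕1⊕0⊕1⊕1⊕0⊕0⊕0⊕1⊕1⊕1⊕1⊕1 = 1
s4 (pos 4,5,6,7,12,13,14,15,20,21,22,23,28,29,30,31): 0⊕1⊕1⊕1⊕0⊕1⊕1⊕1⊕1⊕1⊕0⊕1⊕1⊕1⊕1⊕1 = 1
s8 (pos 8,9,10,11,12,13,14,15,24,25,26,27,28,29,30,31): 0⊕0⊕1⊕0⊕0⊕1⊕1⊕1⊕0⊕1⊕1⊕1⊕1⊕1⊕1⊕1 = 1
s16 (pos 16,17,18,19,20,21,22,23,24,25,26,27,28,29,30,31): 1⊕0⊕0⊕0⊕1⊕1⊕0⊕1⊕0⊕1⊕1⊕1⊕1⊕1⊕1⊕1 = 1
Syndrome s16…s1 = 11111 → error at position 31.
Flip position 31: 1100111001001111000110101111111 → 1100111001001111000110101111110

1100111001001111000110101111110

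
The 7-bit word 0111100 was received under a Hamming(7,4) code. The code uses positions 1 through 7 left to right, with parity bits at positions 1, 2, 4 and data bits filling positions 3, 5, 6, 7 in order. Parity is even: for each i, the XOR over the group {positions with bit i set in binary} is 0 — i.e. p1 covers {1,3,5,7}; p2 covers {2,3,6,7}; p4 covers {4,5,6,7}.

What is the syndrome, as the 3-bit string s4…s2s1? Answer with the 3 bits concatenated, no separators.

s1 (pos 1,3,5,7): 0⊕1⊕1⊕0 = 0
s2 (pos 2,3,6,7): 1⊕1⊕0⊕0 = 0
s4 (pos 4,5,6,7): 1⊕1⊕0⊕0 = 0
Syndrome s4…s1 = 000 → no error.

000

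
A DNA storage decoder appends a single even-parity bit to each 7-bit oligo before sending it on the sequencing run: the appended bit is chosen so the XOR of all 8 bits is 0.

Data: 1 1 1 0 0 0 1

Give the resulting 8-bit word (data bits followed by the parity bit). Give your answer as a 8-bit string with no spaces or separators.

11100010

XOR of the 7 data bits: 1⊕1⊕1⊕0⊕0⊕0⊕1 = 0
Parity bit = 0 (so all 8 bits XOR to 0).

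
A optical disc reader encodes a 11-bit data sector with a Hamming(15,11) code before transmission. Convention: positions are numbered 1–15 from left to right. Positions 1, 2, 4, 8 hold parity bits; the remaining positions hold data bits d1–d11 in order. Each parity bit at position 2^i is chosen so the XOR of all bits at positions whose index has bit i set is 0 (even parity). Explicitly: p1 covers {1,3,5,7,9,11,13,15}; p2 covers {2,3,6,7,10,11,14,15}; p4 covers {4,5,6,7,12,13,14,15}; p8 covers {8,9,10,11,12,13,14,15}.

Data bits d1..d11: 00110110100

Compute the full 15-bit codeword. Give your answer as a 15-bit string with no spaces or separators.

100101110110100

Place data at non-parity positions: p1 p2 0 p4 0 1 1 p8 0 1 1 0 1 0 0
p1 (pos 1,3,5,7,9,11,13,15): XOR of data positions = 0⊕0⊕1⊕0⊕1⊕1⊕0 = 1
p2 (pos 2,3,6,7,10,11,14,15): XOR of data positions = 0⊕1⊕1⊕1⊕1⊕0⊕0 = 0
p4 (pos 4,5,6,7,12,13,14,15): XOR of data positions = 0⊕1⊕1⊕0⊕1⊕0⊕0 = 1
p8 (pos 8,9,10,11,12,13,14,15): XOR of data positions = 0⊕1⊕1⊕0⊕1⊕0⊕0 = 1
Codeword: 100101110110100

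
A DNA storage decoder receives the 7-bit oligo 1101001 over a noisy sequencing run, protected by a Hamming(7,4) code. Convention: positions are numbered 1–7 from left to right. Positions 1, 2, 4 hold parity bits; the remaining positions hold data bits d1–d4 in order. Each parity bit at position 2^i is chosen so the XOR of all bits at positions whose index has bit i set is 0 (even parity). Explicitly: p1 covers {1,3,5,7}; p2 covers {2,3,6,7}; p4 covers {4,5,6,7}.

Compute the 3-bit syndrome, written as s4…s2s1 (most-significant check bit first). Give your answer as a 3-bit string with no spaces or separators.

000

s1 (pos 1,3,5,7): 1⊕0⊕0⊕1 = 0
s2 (pos 2,3,6,7): 1⊕0⊕0⊕1 = 0
s4 (pos 4,5,6,7): 1⊕0⊕0⊕1 = 0
Syndrome s4…s1 = 000 → no error.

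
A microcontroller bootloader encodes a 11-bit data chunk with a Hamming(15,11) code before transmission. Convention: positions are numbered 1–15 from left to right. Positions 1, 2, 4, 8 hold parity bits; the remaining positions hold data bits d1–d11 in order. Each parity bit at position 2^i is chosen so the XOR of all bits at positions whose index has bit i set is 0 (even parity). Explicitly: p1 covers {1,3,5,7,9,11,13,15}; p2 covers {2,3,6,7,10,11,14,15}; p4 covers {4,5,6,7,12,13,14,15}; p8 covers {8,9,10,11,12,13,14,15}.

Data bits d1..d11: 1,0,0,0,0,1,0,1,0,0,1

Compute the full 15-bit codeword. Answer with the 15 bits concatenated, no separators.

Place data at non-parity positions: p1 p2 1 p4 0 0 0 p8 0 1 0 1 0 0 1
p1 (pos 1,3,5,7,9,11,13,15): XOR of data positions = 1⊕0⊕0⊕0⊕0⊕0⊕1 = 0
p2 (pos 2,3,6,7,10,11,14,15): XOR of data positions = 1⊕0⊕0⊕1⊕0⊕0⊕1 = 1
p4 (pos 4,5,6,7,12,13,14,15): XOR of data positions = 0⊕0⊕0⊕1⊕0⊕0⊕1 = 0
p8 (pos 8,9,10,11,12,13,14,15): XOR of data positions = 0⊕1⊕0⊕1⊕0⊕0⊕1 = 1
Codeword: 011000010101001

011000010101001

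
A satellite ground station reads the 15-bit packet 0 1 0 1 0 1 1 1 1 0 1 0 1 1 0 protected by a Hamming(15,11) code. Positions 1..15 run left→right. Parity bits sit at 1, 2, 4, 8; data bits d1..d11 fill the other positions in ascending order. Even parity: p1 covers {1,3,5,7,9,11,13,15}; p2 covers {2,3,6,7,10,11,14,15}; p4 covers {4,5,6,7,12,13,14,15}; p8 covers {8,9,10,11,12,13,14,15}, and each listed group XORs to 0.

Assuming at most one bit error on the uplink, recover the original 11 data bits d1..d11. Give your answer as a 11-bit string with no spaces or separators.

00111010100

s1 (pos 1,3,5,7,9,11,13,15): 0⊕0⊕0⊕1⊕1⊕1⊕1⊕0 = 0
s2 (pos 2,3,6,7,10,11,14,15): 1⊕0⊕1⊕1⊕0⊕1⊕1⊕0 = 1
s4 (pos 4,5,6,7,12,13,14,15): 1⊕0⊕1⊕1⊕0⊕1⊕1⊕0 = 1
s8 (pos 8,9,10,11,12,13,14,15): 1⊕1⊕0⊕1⊕0⊕1⊕1⊕0 = 1
Syndrome s8…s1 = 1110 → error at position 14.
Flip position 14: 010101111010110 → 010101111010100
Read data bits from positions 3,5,6,7,9,10,11,12,13,14,15: 00111010100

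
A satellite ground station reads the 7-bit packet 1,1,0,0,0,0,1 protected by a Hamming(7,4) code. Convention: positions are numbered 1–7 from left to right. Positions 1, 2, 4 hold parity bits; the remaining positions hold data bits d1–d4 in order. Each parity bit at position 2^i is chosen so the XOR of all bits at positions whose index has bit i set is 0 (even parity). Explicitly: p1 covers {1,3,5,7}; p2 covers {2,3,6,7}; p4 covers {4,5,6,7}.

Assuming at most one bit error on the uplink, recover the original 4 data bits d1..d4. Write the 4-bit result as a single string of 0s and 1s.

0001

s1 (pos 1,3,5,7): 1⊕0⊕0⊕1 = 0
s2 (pos 2,3,6,7): 1⊕0⊕0⊕1 = 0
s4 (pos 4,5,6,7): 0⊕0⊕0⊕1 = 1
Syndrome s4…s1 = 100 → error at position 4.
Flip position 4: 1100001 → 1101001
Read data bits from positions 3,5,6,7: 0001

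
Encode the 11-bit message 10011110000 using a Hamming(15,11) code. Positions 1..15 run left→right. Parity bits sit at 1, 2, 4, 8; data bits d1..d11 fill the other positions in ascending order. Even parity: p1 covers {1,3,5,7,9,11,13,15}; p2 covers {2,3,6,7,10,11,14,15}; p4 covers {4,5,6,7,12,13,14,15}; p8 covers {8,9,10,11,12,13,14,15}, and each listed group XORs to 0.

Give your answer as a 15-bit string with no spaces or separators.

Place data at non-parity positions: p1 p2 1 p4 0 0 1 p8 1 1 1 0 0 0 0
p1 (pos 1,3,5,7,9,11,13,15): XOR of data positions = 1⊕0⊕1⊕1⊕1⊕0⊕0 = 0
p2 (pos 2,3,6,7,10,11,14,15): XOR of data positions = 1⊕0⊕1⊕1⊕1⊕0⊕0 = 0
p4 (pos 4,5,6,7,12,13,14,15): XOR of data positions = 0⊕0⊕1⊕0⊕0⊕0⊕0 = 1
p8 (pos 8,9,10,11,12,13,14,15): XOR of data positions = 1⊕1⊕1⊕0⊕0⊕0⊕0 = 1
Codeword: 001100111110000

001100111110000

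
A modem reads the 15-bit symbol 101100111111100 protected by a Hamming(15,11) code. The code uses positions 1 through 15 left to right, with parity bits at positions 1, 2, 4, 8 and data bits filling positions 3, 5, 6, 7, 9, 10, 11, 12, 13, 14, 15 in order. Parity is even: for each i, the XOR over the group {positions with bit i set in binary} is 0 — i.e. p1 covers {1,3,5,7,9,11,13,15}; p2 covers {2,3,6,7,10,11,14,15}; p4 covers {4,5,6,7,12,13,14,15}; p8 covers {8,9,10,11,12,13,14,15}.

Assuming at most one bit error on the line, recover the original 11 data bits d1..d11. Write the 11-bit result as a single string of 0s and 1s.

10011111100

s1 (pos 1,3,5,7,9,11,13,15): 1⊕1⊕0⊕1⊕1⊕1⊕1⊕0 = 0
s2 (pos 2,3,6,7,10,11,14,15): 0⊕1⊕0⊕1⊕1⊕1⊕0⊕0 = 0
s4 (pos 4,5,6,7,12,13,14,15): 1⊕0⊕0⊕1⊕1⊕1⊕0⊕0 = 0
s8 (pos 8,9,10,11,12,13,14,15): 1⊕1⊕1⊕1⊕1⊕1⊕0⊕0 = 0
Syndrome s8…s1 = 0000 → no error.
Read data bits from positions 3,5,6,7,9,10,11,12,13,14,15: 10011111100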